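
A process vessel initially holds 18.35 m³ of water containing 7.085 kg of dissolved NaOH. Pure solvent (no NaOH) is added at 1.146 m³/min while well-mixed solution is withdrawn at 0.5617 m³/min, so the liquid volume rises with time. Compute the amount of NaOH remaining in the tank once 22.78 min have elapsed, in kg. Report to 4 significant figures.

4.194 kg

Let m(t) be the amount of NaOH. Volume: V(t) = V₀ + (Q_in − Q_out) t = 18.35 + 0.584300 t; V(22.78) = 31.6604 m³.
No NaOH enters, so dm/dt = −Q_out · (m/V).
Separate: dm/m = −Q_out dt/V(t) ⇒ ln(m/m₀) = −(Q_out/(Q_in−Q_out)) ln(V/V₀).
m = m₀ (V₀/V)^(Q_out/(Q_in−Q_out)) = 7.085 × (18.35/31.6604)^(0.961321) = 4.19394 kg.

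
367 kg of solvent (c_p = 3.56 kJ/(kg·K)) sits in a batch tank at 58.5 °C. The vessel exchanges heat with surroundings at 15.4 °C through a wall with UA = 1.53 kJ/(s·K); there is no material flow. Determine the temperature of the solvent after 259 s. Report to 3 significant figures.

47.2 °C

Heat balance on the well-mixed liquid: M c_p dT/dt = −UA(T − T_amb).
dT/dt = (T_ss − T)/τ with T_ss = T_amb = 15.400 °C, τ = M c_p/UA = 367·3.56/1.53 = 853.93 s.
Integrating: T(t) = T_ss + (T₀ − T_ss) e^(−t/τ).
T(259) = 15.400 + (43.100)·0.73838 = 47.224 °C.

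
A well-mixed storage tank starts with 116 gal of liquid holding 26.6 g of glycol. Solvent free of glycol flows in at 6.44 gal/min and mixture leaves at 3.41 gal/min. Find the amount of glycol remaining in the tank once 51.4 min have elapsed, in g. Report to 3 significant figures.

Total volume: dV/dt = Q_in − Q_out = 3.0300 gal/min, so V(t) = 116 + 3.0300 t and V(51.4) = 271.74 gal.
Species balance (pure solvent in): dm/dt = −Q_out · m/V(t).
dm/m = −Q_out dt/(V₀ + 3.0300 t); integrating gives ln(m/m₀) = −(Q_out/(Q_in−Q_out)) ln(V/V₀).
m = m₀ (V₀/V)^(Q_out/(Q_in−Q_out)) = 26.6 × (116/271.74)^(1.1254) = 10.205 g.

10.2 g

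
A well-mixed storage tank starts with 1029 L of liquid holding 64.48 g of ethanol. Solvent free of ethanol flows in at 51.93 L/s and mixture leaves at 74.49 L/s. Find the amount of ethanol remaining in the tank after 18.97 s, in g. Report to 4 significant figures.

Let m(t) be the amount of ethanol. Volume: V(t) = V₀ + (Q_in − Q_out) t = 1029 − 22.5600 t; V(18.97) = 601.037 L.
No ethanol enters, so dm/dt = −Q_out · (m/V).
dm/m = −Q_out dt/(V₀ − 22.5600 t); integrating gives ln(m/m₀) = −(Q_out/(Q_in−Q_out)) ln(V/V₀).
m = m₀ (V₀/V)^(Q_out/(Q_in−Q_out)) = 64.48 × (1029/601.037)^(-3.30186) = 10.9243 g.

10.92 g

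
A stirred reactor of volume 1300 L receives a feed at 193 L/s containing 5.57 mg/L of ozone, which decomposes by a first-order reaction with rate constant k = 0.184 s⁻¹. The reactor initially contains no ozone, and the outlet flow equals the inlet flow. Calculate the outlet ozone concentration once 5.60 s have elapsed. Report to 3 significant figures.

V dC/dt = Q(C_in − C) − k V C.
dC/dt = (Q/V) C_in − (Q/V + k) C; effective rate a = Q/V + k = 0.14846 + 0.184 = 0.33246 s⁻¹.
C_ss = Q C_in/(Q + kV) = 2.4873 mg/L; C(t) = C_ss + (C₀ − C_ss) e^(−a t).
C(5.60) = 2.4873 + (-2.4873)·e^(−0.33246·5.60) = 2.4873 + (-2.4873)·0.15540 = 2.1008 mg/L.

2.10 mg/L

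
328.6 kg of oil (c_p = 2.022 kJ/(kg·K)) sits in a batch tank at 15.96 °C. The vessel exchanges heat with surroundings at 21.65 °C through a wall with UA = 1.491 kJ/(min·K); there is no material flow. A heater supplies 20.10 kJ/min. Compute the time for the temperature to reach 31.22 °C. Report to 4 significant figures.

708.4 min

M c_p dT/dt = −UA(T − T_amb) + Q̇.
τ = M c_p/UA = 445.627 min; T_ss = T_amb + Q̇/UA = 21.65 + 20.10/1.491 = 35.1309 °C.
T(t) = T_ss + (T₀ − T_ss)e^(−t/τ); set T = 31.22:
t = −τ ln[(T − T_ss)/(T₀ − T_ss)] = −445.627 · ln(0.204001) = 708.381 min.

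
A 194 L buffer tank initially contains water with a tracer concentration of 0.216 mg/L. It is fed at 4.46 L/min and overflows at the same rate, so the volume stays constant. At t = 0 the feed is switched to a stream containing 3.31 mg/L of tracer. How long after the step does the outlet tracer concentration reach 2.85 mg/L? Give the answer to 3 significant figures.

Mass balance on the solute (V constant): V dC/dt = Q(C_in − C), so τ = V/Q = 43.498 min.
C(t) = C_in + (C₀ − C_in) e^(−t/τ). Set C = 2.85 and solve for t:
e^(−t/τ) = (C − C_in)/(C₀ − C_in) = (2.85 − 3.31)/(0.216 − 3.31) = 0.14867
t = −τ ln(…) = 43.498 × 1.9060 = 82.906 min.

82.9 min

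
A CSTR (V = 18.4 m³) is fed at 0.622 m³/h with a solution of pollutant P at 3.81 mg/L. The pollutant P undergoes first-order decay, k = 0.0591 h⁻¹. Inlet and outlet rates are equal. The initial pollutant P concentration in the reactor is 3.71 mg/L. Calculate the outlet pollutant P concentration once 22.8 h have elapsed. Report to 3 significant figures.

1.67 mg/L

Species balance: V dC/dt = Q C_in − Q C − k V C.
This is linear with rate a = Q/V + k = 0.092904 h⁻¹.
C_ss = Q C_in/(Q + kV) = 1.3863 mg/L; C(t) = C_ss + (C₀ − C_ss) e^(−a t).
C(22.8) = 1.3863 + (2.3237)·e^(−0.092904·22.8) = 1.3863 + (2.3237)·0.12025 = 1.6657 mg/L.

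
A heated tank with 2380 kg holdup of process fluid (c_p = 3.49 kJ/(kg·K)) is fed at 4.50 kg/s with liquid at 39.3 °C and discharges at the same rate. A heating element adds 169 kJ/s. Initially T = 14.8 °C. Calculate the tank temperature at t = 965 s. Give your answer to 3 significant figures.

44.4 °C

First-law balance (no shaft work): M c_p dT/dt = ṁ c_p (T_in − T) + 169.
Rearrange: dT/dt = (T_ss − T)/τ with τ = M/ṁ = 528.89 s and T_ss = T_in + Q̇/(ṁ c_p) = 50.061 °C.
This is linear first-order; T(t) = T_ss + (T₀ − T_ss) e^(−t/τ).
T(965) = 50.061 + (-35.261)·e^(−965/528.89) = 50.061 + (-35.261)·0.16129 = 44.374 °C.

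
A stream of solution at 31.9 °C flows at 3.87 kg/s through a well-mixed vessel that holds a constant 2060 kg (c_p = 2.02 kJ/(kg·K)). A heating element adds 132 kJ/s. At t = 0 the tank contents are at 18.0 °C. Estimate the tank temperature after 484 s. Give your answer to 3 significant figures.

Heat balance on the well-mixed liquid: M c_p dT/dt = ṁ c_p (T_in − T) + 132.
Rearrange: dT/dt = (T_ss − T)/τ with τ = M/ṁ = 532.30 s and T_ss = T_in + Q̇/(ṁ c_p) = 48.785 °C.
Integrating: T(t) = T_ss + (T₀ − T_ss) e^(−t/τ).
T(484) = 48.785 + (-30.785)·e^(−484/532.30) = 48.785 + (-30.785)·0.40282 = 36.384 °C.

36.4 °C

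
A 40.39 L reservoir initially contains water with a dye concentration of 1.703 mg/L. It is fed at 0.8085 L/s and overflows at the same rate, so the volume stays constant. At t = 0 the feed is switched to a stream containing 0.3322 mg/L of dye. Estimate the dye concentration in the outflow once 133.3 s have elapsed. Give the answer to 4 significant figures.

0.4273 mg/L

Transient balance on the dissolved component: V dC/dt = Q(C_in − C).
So dC/dt = (C_in − C)/τ with τ = V/Q = 40.39/0.8085 = 49.9567 s.
This is linear first-order; C(t) = C_in + (C₀ − C_in) e^(−t/τ).
C(133.3) = 0.3322 + (1.703 − 0.3322)·e^(−133.3/49.9567) = 0.3322 + (1.37080)·0.0693693 = 0.427291 mg/L.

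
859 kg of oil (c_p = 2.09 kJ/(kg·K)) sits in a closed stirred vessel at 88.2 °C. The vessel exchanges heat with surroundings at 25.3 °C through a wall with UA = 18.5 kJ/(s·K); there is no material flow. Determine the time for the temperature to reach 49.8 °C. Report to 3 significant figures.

M c_p dT/dt = −UA(T − T_amb).
τ = M c_p/UA = 97.044 s; T_ss = T_amb = 25.300 °C.
T(t) = T_ss + (T₀ − T_ss)e^(−t/τ); set T = 49.8:
t = −τ ln[(T − T_ss)/(T₀ − T_ss)] = −97.044 · ln(0.38951) = 91.500 s.

91.5 s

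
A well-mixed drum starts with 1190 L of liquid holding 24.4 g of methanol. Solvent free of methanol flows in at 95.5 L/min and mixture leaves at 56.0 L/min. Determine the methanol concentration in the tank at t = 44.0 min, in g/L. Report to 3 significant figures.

Total volume: dV/dt = Q_in − Q_out = 39.500 L/min, so V(t) = 1190 + 39.500 t and V(44.0) = 2928.0 L.
Species balance (pure solvent in): dm/dt = −Q_out · m/V(t).
dm/m = −Q_out dt/(V₀ + 39.500 t); integrating gives ln(m/m₀) = −(Q_out/(Q_in−Q_out)) ln(V/V₀).
m = m₀ (V₀/V)^(Q_out/(Q_in−Q_out)) = 24.4 × (1190/2928.0)^(1.4177) = 6.8081 g.
C = m/V = 6.8081/2928.0 = 0.0023252 g/L.

0.00233 g/L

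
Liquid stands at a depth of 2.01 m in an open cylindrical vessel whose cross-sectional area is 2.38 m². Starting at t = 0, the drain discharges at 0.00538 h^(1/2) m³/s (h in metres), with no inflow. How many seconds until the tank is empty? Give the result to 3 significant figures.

Accumulation of liquid (constant cross-section A): A dh/dt = −0.00538 √h.
This is separable: 2 d(√h)/dt = −0.00538/A, so √h = √h₀ − (0.00538/(2A)) t.
Tank is empty when √h = 0: t_empty = 2A√h₀/0.00538.
t_empty = 2·2.38·√2.01/0.00538 = 4.7600·1.4177/0.00538 = 1254.4 s.

1250 s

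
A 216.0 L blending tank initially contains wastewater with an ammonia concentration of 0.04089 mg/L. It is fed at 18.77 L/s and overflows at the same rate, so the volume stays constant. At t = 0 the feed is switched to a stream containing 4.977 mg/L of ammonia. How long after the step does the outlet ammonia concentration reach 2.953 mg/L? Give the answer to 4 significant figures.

10.26 s

Species balance: V dC/dt = Q(C_in − C) ⇒ τ = V/Q = 11.5077 s.
C(t) = C_in + (C₀ − C_in) e^(−t/τ). Set C = 2.953 and solve for t:
e^(−t/τ) = (C − C_in)/(C₀ − C_in) = (2.953 − 4.977)/(0.04089 − 4.977) = 0.410039
t = −τ ln(…) = 11.5077 × 0.891502 = 10.2592 s.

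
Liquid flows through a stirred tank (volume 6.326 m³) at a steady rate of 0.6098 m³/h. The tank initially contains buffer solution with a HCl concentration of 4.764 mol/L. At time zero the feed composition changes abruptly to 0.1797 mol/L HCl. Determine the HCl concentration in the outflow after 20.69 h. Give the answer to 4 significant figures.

Species balance on the tank: V dC/dt = Q(C_in − C).
So dC/dt = (C_in − C)/τ with τ = V/Q = 6.326/0.6098 = 10.3739 h.
Solution: C(t) = C_in + (C₀ − C_in) e^(−t/τ).
C(20.69) = 0.1797 + (4.764 − 0.1797)·e^(−20.69/10.3739) = 0.1797 + (4.58430)·0.136091 = 0.803583 mol/L.

0.8036 mol/L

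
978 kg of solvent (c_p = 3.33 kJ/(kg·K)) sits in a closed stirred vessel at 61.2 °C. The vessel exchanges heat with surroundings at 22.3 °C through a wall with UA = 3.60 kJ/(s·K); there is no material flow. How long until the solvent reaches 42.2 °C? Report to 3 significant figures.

Lumped-capacitance energy balance: M c_p dT/dt = UA(T_amb − T).
τ = M c_p/UA = 904.65 s; T_ss = T_amb = 22.300 °C.
T(t) = T_ss + (T₀ − T_ss)e^(−t/τ); set T = 42.2:
t = −τ ln[(T − T_ss)/(T₀ − T_ss)] = −904.65 · ln(0.51157) = 606.36 s.

606 s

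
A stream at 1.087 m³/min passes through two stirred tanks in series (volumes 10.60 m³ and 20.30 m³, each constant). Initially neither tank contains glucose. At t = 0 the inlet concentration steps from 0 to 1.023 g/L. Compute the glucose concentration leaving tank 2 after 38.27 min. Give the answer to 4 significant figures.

0.7693 g/L

Time constants: τᵢ = Vᵢ/Q for each well-mixed tank.
τ₁ = 10.60/1.087 = 9.75161 min; τ₂ = 20.30/1.087 = 18.6753 min.
Solving the cascade with C₁(0)=C₂(0)=0 gives C₂(t) = C_in[1 − (τ₁ e^(−t/τ₁) − τ₂ e^(−t/τ₂))/(τ₁ − τ₂)].
At t = 38.27: e^(−t/τ₁) = 0.0197524, e^(−t/τ₂) = 0.128833.
C₂ = 1.023·[1 − (9.75161·0.0197524 − 18.6753·0.128833)/(-8.92364)] = 1.023·0.751965 = 0.769260 g/L.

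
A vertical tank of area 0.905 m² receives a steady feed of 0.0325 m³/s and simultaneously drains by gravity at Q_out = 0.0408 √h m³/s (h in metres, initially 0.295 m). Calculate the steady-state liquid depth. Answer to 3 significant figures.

0.635 m

Level balance: A dh/dt = 0.0325 − 0.0408 √h. Setting dh/dt = 0:
Q_in = 0.0408 √h_ss ⇒ √h_ss = 0.0325/0.0408 = 0.79657.
h_ss = 0.79657² = 0.63452 m. (Since h₀ = 0.295 m < h_ss, the level will rise toward this value.)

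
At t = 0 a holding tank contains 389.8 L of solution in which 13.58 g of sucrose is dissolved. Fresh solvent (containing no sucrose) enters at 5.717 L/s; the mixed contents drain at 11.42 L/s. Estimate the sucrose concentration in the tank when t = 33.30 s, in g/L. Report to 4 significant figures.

Let m(t) be the amount of sucrose. Volume: V(t) = V₀ + (Q_in − Q_out) t = 389.8 − 5.70300 t; V(33.30) = 199.890 L.
No sucrose enters, so dm/dt = −Q_out · (m/V).
dm/m = −Q_out dt/(V₀ − 5.70300 t); integrating gives ln(m/m₀) = −(Q_out/(Q_in−Q_out)) ln(V/V₀).
m = m₀ (V₀/V)^(Q_out/(Q_in−Q_out)) = 13.58 × (389.8/199.890)^(-2.00245) = 3.56522 g.
C = m/V = 3.56522/199.890 = 0.0178359 g/L.

0.01784 g/L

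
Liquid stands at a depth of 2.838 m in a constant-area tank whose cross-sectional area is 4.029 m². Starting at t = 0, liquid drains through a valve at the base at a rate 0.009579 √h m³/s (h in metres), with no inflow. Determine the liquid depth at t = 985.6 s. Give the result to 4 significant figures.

0.2632 m

With no inflow, A dh/dt = −0.009579 √h.
This is separable: 2 d(√h)/dt = −0.009579/A, so √h = √h₀ − (0.009579/(2A)) t.
√h = √2.838 − 0.009579·985.6/(2·4.029) = 1.68464 − 1.17164 = 0.512998.
h = 0.512998² = 0.263167 m.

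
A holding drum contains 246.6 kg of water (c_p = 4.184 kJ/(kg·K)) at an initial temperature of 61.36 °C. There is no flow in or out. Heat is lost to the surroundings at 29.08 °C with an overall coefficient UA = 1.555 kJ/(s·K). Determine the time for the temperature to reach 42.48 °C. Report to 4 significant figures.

583.4 s

M c_p dT/dt = −UA(T − T_amb).
τ = M c_p/UA = 663.521 s; T_ss = T_amb = 29.0800 °C.
T(t) = T_ss + (T₀ − T_ss)e^(−t/τ); set T = 42.48:
t = −τ ln[(T − T_ss)/(T₀ − T_ss)] = −663.521 · ln(0.415118) = 583.363 s.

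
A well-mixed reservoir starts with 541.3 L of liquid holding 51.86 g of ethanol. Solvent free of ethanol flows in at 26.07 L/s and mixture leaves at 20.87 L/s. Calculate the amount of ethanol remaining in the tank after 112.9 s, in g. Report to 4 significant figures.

2.719 g

Let m(t) be the amount of ethanol. Volume: V(t) = V₀ + (Q_in − Q_out) t = 541.3 + 5.20000 t; V(112.9) = 1128.38 L.
Solute balance: dm/dt = 0 − Q_out C = −Q_out m/V(t).
Separate: dm/m = −Q_out dt/V(t) ⇒ ln(m/m₀) = −(Q_out/(Q_in−Q_out)) ln(V/V₀).
m = m₀ (V₀/V)^(Q_out/(Q_in−Q_out)) = 51.86 × (541.3/1128.38)^(4.01346) = 2.71937 g.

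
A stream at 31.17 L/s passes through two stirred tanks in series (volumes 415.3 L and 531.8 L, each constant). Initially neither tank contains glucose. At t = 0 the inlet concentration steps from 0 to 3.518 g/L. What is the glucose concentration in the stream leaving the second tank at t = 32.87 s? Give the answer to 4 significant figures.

2.243 g/L

Species balance on tank i: dCᵢ/dt = (Cᵢ₋₁ − Cᵢ)/τᵢ with τᵢ = Vᵢ/Q.
τ₁ = 415.3/31.17 = 13.3237 s; τ₂ = 531.8/31.17 = 17.0613 s.
Tank 1: C₁ = C_in(1 − e^(−t/τ₁)). Tank 2 (τ₁ ≠ τ₂): C₂ = C_in[1 − (τ₁ e^(−t/τ₁) − τ₂ e^(−t/τ₂))/(τ₁ − τ₂)].
At t = 32.87: e^(−t/τ₁) = 0.0848364, e^(−t/τ₂) = 0.145645.
C₂ = 3.518·[1 − (13.3237·0.0848364 − 17.0613·0.145645)/(-3.73757)] = 3.518·0.637585 = 2.24302 g/L.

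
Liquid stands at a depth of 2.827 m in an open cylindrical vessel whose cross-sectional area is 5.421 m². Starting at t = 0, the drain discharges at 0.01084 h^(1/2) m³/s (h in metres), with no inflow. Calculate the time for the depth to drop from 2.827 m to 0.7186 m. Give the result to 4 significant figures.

833.8 s

Volume balance on the tank: A dh/dt = −0.01084 √h.
This is separable: 2 d(√h)/dt = −0.01084/A, so √h = √h₀ − (0.01084/(2A)) t.
t = 2A(√h₀ − √h)/0.01084 = 2·5.421·(√2.827 − √0.7186)/0.01084
  = 10.8420 × (1.68137 − 0.847703) / 0.01084 = 833.820 s.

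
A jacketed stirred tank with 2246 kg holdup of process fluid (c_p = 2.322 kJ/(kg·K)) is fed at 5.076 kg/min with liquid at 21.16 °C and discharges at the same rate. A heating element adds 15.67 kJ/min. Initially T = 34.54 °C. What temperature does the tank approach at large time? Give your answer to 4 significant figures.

M c_p dT/dt = ṁ c_p (T_in − T) + Q̇.
At steady state dT/dt = 0 ⇒ T_ss = T_in + Q̇/(ṁ c_p) = 21.16 + 15.67/(5.076·2.322) = 22.4895 °C.

22.49 °C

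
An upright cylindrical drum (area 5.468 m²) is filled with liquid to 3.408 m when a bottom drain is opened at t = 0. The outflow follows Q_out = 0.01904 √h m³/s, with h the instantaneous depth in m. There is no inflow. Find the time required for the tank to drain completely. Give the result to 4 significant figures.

Accumulation of liquid (constant cross-section A): A dh/dt = −0.01904 √h.
∫ h^(−1/2) dh = −(0.01904/A) ∫ dt, giving 2√h = 2√h₀ − (0.01904/A) t.
Tank is empty when √h = 0: t_empty = 2A√h₀/0.01904.
t_empty = 2·5.468·√3.408/0.01904 = 10.9360·1.84608/0.01904 = 1060.33 s.

1060 s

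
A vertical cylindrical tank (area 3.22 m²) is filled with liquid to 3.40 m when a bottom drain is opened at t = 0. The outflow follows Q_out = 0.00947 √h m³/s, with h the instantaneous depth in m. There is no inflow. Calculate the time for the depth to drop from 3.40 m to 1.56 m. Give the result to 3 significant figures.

With no inflow, A dh/dt = −0.00947 √h.
∫ h^(−1/2) dh = −(0.00947/A) ∫ dt, giving 2√h = 2√h₀ − (0.00947/A) t.
t = 2A(√h₀ − √h)/0.00947 = 2·3.22·(√3.40 − √1.56)/0.00947
  = 6.4400 × (1.8439 − 1.2490) / 0.00947 = 404.56 s.

405 s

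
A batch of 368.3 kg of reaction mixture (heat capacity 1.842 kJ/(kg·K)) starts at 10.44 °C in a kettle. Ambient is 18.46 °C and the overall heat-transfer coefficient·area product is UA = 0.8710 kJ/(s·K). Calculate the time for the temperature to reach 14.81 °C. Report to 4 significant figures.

613.1 s

M c_p dT/dt = −UA(T − T_amb).
τ = M c_p/UA = 778.885 s; T_ss = T_amb = 18.4600 °C.
T(t) = T_ss + (T₀ − T_ss)e^(−t/τ); set T = 14.81:
t = −τ ln[(T − T_ss)/(T₀ − T_ss)] = −778.885 · ln(0.455112) = 613.147 s.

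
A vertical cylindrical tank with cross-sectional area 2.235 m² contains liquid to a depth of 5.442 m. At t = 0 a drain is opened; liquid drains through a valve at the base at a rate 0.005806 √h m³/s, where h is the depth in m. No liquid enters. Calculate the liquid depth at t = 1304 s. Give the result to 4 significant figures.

A dh/dt = −Q_out = −0.005806 √h.
Separate and integrate: 2(√h − √h₀) = −(0.005806/A) t.
√h = √5.442 − 0.005806·1304/(2·2.235) = 2.33281 − 1.69374 = 0.639068.
h = 0.639068² = 0.408408 m.

0.4084 m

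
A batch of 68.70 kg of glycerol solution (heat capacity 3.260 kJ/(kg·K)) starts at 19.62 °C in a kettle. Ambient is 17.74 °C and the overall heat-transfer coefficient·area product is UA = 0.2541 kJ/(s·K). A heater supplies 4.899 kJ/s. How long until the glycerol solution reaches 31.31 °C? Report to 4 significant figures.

982.1 s

Lumped-capacitance energy balance: M c_p dT/dt = UA(T_amb − T) + Q̇.
τ = M c_p/UA = 881.393 s; T_ss = T_amb + Q̇/UA = 17.74 + 4.899/0.2541 = 37.0198 °C.
T(t) = T_ss + (T₀ − T_ss)e^(−t/τ); set T = 31.31:
t = −τ ln[(T − T_ss)/(T₀ − T_ss)] = −881.393 · ln(0.328154) = 982.113 s.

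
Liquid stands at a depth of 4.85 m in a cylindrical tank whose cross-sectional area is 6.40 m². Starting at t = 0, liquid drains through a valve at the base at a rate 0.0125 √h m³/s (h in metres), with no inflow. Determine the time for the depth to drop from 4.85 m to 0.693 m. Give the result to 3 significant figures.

Mass balance (ρ constant): A dh/dt = −0.0125 √h.
Separate and integrate: 2(√h − √h₀) = −(0.0125/A) t.
t = 2A(√h₀ − √h)/0.0125 = 2·6.40·(√4.85 − √0.693)/0.0125
  = 12.800 × (2.2023 − 0.83247) / 0.0125 = 1402.7 s.

1400 s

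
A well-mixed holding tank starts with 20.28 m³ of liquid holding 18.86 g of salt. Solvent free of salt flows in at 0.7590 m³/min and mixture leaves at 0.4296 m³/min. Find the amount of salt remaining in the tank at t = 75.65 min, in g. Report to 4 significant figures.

Let m(t) be the amount of salt. Volume: V(t) = V₀ + (Q_in − Q_out) t = 20.28 + 0.329400 t; V(75.65) = 45.1991 m³.
No salt enters, so dm/dt = −Q_out · (m/V).
dm/m = −Q_out dt/(V₀ + 0.329400 t); integrating gives ln(m/m₀) = −(Q_out/(Q_in−Q_out)) ln(V/V₀).
m = m₀ (V₀/V)^(Q_out/(Q_in−Q_out)) = 18.86 × (20.28/45.1991)^(1.30419) = 6.63137 g.

6.631 g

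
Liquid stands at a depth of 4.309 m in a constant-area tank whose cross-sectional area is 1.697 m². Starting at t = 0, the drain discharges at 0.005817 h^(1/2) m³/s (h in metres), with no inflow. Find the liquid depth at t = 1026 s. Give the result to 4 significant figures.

0.1007 m

Accumulation of liquid (constant cross-section A): A dh/dt = −0.005817 √h.
This is separable: 2 d(√h)/dt = −0.005817/A, so √h = √h₀ − (0.005817/(2A)) t.
√h = √4.309 − 0.005817·1026/(2·1.697) = 2.07581 − 1.75847 = 0.317345.
h = 0.317345² = 0.100708 m.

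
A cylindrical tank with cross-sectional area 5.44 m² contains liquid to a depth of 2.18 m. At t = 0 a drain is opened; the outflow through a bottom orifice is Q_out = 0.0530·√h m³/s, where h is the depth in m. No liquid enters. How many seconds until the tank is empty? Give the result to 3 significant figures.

With no inflow, A dh/dt = −0.0530 √h.
∫ h^(−1/2) dh = −(0.0530/A) ∫ dt, giving 2√h = 2√h₀ − (0.0530/A) t.
Set h = 0: 2√h₀ = (0.0530/A) t_empty ⇒ t_empty = 2A√h₀/0.0530.
t_empty = 2·5.44·√2.18/0.0530 = 10.880·1.4765/0.0530 = 303.10 s.

303 s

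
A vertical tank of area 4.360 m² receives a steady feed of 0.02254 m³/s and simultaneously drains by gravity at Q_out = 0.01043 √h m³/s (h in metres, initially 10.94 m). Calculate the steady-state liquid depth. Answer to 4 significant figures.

Level balance: A dh/dt = 0.02254 − 0.01043 √h. Setting dh/dt = 0:
Q_in = 0.01043 √h_ss ⇒ √h_ss = 0.02254/0.01043 = 2.16107.
h_ss = 2.16107² = 4.67024 m. (Since h₀ = 10.94 m > h_ss, the level will fall toward this value.)

4.670 m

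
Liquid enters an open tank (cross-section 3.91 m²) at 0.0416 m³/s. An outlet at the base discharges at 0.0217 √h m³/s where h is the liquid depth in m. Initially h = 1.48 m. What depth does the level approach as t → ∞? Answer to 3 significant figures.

3.68 m

Level balance: A dh/dt = 0.0416 − 0.0217 √h. Setting dh/dt = 0:
Q_in = 0.0217 √h_ss ⇒ √h_ss = 0.0416/0.0217 = 1.9171.
h_ss = 1.9171² = 3.6751 m. (Since h₀ = 1.48 m < h_ss, the level will rise toward this value.)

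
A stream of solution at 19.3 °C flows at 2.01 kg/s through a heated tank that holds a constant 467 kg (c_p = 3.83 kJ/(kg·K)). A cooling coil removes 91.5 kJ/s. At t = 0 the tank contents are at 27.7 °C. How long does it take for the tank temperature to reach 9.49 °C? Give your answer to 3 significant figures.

530 s

First-law balance (no shaft work): M c_p dT/dt = ṁ c_p (T_in − T) − 91.5.
τ = M/ṁ = 232.34 s; T_ss = T_in − Q̇/(ṁ c_p) = 7.4143 °C.
T(t) = T_ss + (T₀ − T_ss) e^(−t/τ). Set T = 9.49:
e^(−t/τ) = (9.49 − 7.4143)/(27.7 − 7.4143) = 0.10233
t = −232.34 · ln(0.10233) = 529.64 s.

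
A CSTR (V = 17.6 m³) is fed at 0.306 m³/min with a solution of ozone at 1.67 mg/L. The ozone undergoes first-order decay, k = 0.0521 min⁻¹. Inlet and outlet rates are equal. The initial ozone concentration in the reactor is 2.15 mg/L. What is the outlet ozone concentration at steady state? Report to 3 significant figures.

0.418 mg/L

Accumulation = in − out − consumed: V dC/dt = Q C_in − Q C − k V C.
At steady state: 0 = Q C_in − (Q + kV) C_ss, so C_ss = Q C_in/(Q + kV).
C_ss = 0.306·1.67/(0.306 + 0.0521·17.6) = 0.51102/1.2230 = 0.41786 mg/L.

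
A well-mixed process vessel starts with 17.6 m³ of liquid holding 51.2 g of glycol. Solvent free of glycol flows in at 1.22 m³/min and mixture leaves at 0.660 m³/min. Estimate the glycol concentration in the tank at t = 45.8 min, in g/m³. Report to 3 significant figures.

0.410 g/m³

Let m(t) be the amount of glycol. Volume: V(t) = V₀ + (Q_in − Q_out) t = 17.6 + 0.56000 t; V(45.8) = 43.248 m³.
Species balance (pure solvent in): dm/dt = −Q_out · m/V(t).
dm/m = −Q_out dt/(V₀ + 0.56000 t); integrating gives ln(m/m₀) = −(Q_out/(Q_in−Q_out)) ln(V/V₀).
m = m₀ (V₀/V)^(Q_out/(Q_in−Q_out)) = 51.2 × (17.6/43.248)^(1.1786) = 17.746 g.
C = m/V = 17.746/43.248 = 0.41032 g/m³.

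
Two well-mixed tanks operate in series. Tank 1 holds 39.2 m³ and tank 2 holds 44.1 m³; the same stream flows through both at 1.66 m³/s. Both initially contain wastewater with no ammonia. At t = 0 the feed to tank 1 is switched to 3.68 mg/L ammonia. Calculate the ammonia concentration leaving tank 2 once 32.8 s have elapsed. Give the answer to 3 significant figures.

1.38 mg/L

Species balance on tank i: dCᵢ/dt = (Cᵢ₋₁ − Cᵢ)/τᵢ with τᵢ = Vᵢ/Q.
τ₁ = 39.2/1.66 = 23.614 s; τ₂ = 44.1/1.66 = 26.566 s.
Tank 1: C₁ = C_in(1 − e^(−t/τ₁)). Tank 2 (τ₁ ≠ τ₂): C₂ = C_in[1 − (τ₁ e^(−t/τ₁) − τ₂ e^(−t/τ₂))/(τ₁ − τ₂)].
At t = 32.8: e^(−t/τ₁) = 0.24933, e^(−t/τ₂) = 0.29094.
C₂ = 3.68·[1 − (23.614·0.24933 − 26.566·0.29094)/(-2.9518)] = 3.68·0.37620 = 1.3844 mg/L.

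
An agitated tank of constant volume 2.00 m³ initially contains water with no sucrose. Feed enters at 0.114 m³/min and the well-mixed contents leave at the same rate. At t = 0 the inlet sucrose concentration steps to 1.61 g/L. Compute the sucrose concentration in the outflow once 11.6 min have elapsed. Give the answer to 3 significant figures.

0.779 g/L

Accumulation = in − out for the solute gives V dC/dt = Q(C_in − C).
Rewrite as dC/dt + C/τ = C_in/τ, τ = V/Q = 17.544 min.
This is linear first-order; C(t) = C_in + (C₀ − C_in) e^(−t/τ).
C(11.6) = 1.61 + (0 − 1.61)·e^(−11.6/17.544) = 1.61 + (-1.6100)·0.51623 = 0.77887 g/L.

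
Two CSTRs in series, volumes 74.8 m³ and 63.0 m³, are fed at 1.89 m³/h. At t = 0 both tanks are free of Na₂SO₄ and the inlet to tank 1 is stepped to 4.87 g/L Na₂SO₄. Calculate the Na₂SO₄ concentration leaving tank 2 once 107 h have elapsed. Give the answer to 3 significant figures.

3.85 g/L

Each tank obeys Vᵢ dCᵢ/dt = Q(Cᵢ₋₁ − Cᵢ), so τᵢ = Vᵢ/Q.
τ₁ = 74.8/1.89 = 39.577 h; τ₂ = 63.0/1.89 = 33.333 h.
Tank 1: C₁ = C_in(1 − e^(−t/τ₁)). Tank 2 (τ₁ ≠ τ₂): C₂ = C_in[1 − (τ₁ e^(−t/τ₁) − τ₂ e^(−t/τ₂))/(τ₁ − τ₂)].
At t = 107: e^(−t/τ₁) = 0.066963, e^(−t/τ₂) = 0.040357.
C₂ = 4.87·[1 − (39.577·0.066963 − 33.333·0.040357)/(6.2434)] = 4.87·0.79098 = 3.8521 g/L.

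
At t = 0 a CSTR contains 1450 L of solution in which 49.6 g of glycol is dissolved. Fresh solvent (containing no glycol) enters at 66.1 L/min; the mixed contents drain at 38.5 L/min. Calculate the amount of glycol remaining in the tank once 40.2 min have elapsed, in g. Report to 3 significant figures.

22.5 g

Total volume: dV/dt = Q_in − Q_out = 27.600 L/min, so V(t) = 1450 + 27.600 t and V(40.2) = 2559.5 L.
No glycol enters, so dm/dt = −Q_out · (m/V).
Separate: dm/m = −Q_out dt/V(t) ⇒ ln(m/m₀) = −(Q_out/(Q_in−Q_out)) ln(V/V₀).
m = m₀ (V₀/V)^(Q_out/(Q_in−Q_out)) = 49.6 × (1450/2559.5)^(1.3949) = 22.451 g.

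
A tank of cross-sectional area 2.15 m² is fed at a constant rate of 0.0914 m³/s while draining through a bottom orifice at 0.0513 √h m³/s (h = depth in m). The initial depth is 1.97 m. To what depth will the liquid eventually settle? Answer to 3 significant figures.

3.17 m

A dh/dt = Q_in − 0.0513 √h. Steady state requires inflow = outflow:
Q_in = 0.0513 √h_ss ⇒ √h_ss = 0.0914/0.0513 = 1.7817.
h_ss = 1.7817² = 3.1744 m. (Since h₀ = 1.97 m < h_ss, the level will rise toward this value.)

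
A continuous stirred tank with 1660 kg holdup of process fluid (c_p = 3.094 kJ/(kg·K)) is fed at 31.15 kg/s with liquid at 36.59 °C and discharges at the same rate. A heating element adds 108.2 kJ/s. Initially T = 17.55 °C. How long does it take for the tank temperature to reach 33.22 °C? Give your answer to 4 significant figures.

80.01 s

M c_p dT/dt = ṁ c_p (T_in − T) + Q̇.
τ = M/ṁ = 53.2905 s; T_ss = T_in + Q̇/(ṁ c_p) = 37.7127 °C.
T(t) = T_ss + (T₀ − T_ss) e^(−t/τ). Set T = 33.22:
e^(−t/τ) = (33.22 − 37.7127)/(17.55 − 37.7127) = 0.222821
t = −53.2905 · ln(0.222821) = 80.0097 s.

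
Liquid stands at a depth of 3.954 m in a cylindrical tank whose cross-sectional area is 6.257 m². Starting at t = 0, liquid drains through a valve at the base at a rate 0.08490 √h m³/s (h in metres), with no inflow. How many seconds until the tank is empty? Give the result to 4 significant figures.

293.1 s

Accumulation of liquid (constant cross-section A): A dh/dt = −0.08490 √h.
∫ h^(−1/2) dh = −(0.08490/A) ∫ dt, giving 2√h = 2√h₀ − (0.08490/A) t.
Set h = 0: 2√h₀ = (0.08490/A) t_empty ⇒ t_empty = 2A√h₀/0.08490.
t_empty = 2·6.257·√3.954/0.08490 = 12.5140·1.98847/0.08490 = 293.094 s.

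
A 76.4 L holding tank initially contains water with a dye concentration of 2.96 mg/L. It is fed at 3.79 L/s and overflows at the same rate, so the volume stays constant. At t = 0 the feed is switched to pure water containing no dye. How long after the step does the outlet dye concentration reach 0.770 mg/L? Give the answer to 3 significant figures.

Species balance: V dC/dt = Q(C_in − C) ⇒ τ = V/Q = 20.158 s.
C(t) = C_in + (C₀ − C_in) e^(−t/τ). Set C = 0.770 and solve for t:
e^(−t/τ) = (C − C_in)/(C₀ − C_in) = (0.770 − 0)/(2.96 − 0) = 0.26014
t = −τ ln(…) = 20.158 × 1.3466 = 27.144 s.

27.1 s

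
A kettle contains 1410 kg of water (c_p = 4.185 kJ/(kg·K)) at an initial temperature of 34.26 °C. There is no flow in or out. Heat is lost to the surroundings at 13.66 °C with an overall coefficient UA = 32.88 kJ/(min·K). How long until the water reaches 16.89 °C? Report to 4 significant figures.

Heat balance on the well-mixed liquid: M c_p dT/dt = −UA(T − T_amb).
τ = M c_p/UA = 179.466 min; T_ss = T_amb = 13.6600 °C.
T(t) = T_ss + (T₀ − T_ss)e^(−t/τ); set T = 16.89:
t = −τ ln[(T − T_ss)/(T₀ − T_ss)] = −179.466 · ln(0.156796) = 332.517 min.

332.5 min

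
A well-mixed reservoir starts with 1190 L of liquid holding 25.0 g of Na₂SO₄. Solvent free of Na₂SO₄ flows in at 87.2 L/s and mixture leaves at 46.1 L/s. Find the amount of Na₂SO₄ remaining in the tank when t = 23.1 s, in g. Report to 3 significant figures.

12.9 g

Total volume: dV/dt = Q_in − Q_out = 41.100 L/s, so V(t) = 1190 + 41.100 t and V(23.1) = 2139.4 L.
Species balance (pure solvent in): dm/dt = −Q_out · m/V(t).
dm/m = −Q_out dt/(V₀ + 41.100 t); integrating gives ln(m/m₀) = −(Q_out/(Q_in−Q_out)) ln(V/V₀).
m = m₀ (V₀/V)^(Q_out/(Q_in−Q_out)) = 25.0 × (1190/2139.4)^(1.1217) = 12.948 g.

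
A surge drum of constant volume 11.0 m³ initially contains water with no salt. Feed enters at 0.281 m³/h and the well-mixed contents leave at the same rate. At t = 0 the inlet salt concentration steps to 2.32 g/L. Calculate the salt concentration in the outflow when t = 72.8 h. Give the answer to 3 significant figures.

1.96 g/L

Mass balance on the solute (V constant): V dC/dt = Q(C_in − C).
So dC/dt = (C_in − C)/τ with τ = V/Q = 11.0/0.281 = 39.146 h.
Solution: C(t) = C_in + (C₀ − C_in) e^(−t/τ).
C(72.8) = 2.32 + (0 − 2.32)·e^(−72.8/39.146) = 2.32 + (-2.3200)·0.15572 = 1.9587 g/L.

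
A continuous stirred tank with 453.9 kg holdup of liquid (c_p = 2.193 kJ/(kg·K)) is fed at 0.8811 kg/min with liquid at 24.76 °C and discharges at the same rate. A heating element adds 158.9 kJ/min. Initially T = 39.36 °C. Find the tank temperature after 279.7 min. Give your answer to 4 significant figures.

Heat balance on the well-mixed liquid: M c_p dT/dt = ṁ c_p (T_in − T) + 158.9.
τ = M/ṁ = 515.152 min; T_ss = T_in + Q̇/(ṁ c_p) = 24.76 + 158.9/(0.8811·2.193) = 106.996 °C.
Integrating: T(t) = T_ss + (T₀ − T_ss) e^(−t/τ).
T(279.7) = 106.996 + (-67.6356)·e^(−279.7/515.152) = 106.996 + (-67.6356)·0.581033 = 67.6971 °C.

67.70 °C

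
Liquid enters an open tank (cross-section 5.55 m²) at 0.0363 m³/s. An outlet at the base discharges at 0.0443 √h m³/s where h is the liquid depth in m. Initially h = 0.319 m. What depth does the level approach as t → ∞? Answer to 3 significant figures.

0.671 m

Accumulation of liquid (constant cross-section A): A dh/dt = Q_in − 0.0443 √h. At steady state dh/dt = 0:
Q_in = 0.0443 √h_ss ⇒ √h_ss = 0.0363/0.0443 = 0.81941.
h_ss = 0.81941² = 0.67144 m. (Since h₀ = 0.319 m < h_ss, the level will rise toward this value.)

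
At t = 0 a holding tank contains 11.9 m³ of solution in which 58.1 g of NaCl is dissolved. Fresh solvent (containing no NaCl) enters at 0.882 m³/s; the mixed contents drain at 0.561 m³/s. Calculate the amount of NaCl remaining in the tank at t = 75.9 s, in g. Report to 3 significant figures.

8.29 g

Total volume: dV/dt = Q_in − Q_out = 0.32100 m³/s, so V(t) = 11.9 + 0.32100 t and V(75.9) = 36.264 m³.
Solute balance: dm/dt = 0 − Q_out C = −Q_out m/V(t).
dm/m = −Q_out dt/(V₀ + 0.32100 t); integrating gives ln(m/m₀) = −(Q_out/(Q_in−Q_out)) ln(V/V₀).
m = m₀ (V₀/V)^(Q_out/(Q_in−Q_out)) = 58.1 × (11.9/36.264)^(1.7477) = 8.2877 g.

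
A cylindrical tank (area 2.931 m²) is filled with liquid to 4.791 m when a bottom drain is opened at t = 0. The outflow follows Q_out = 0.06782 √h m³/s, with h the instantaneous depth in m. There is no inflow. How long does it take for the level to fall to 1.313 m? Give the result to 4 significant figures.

90.15 s

Volume balance on the tank: A dh/dt = −0.06782 √h.
This is separable: 2 d(√h)/dt = −0.06782/A, so √h = √h₀ − (0.06782/(2A)) t.
t = 2A(√h₀ − √h)/0.06782 = 2·2.931·(√4.791 − √1.313)/0.06782
  = 5.86200 × (2.18884 − 1.14586) / 0.06782 = 90.1491 s.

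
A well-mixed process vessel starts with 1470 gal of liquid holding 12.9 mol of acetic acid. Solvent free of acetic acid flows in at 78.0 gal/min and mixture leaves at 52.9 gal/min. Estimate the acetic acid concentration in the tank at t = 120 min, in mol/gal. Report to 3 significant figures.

Let m(t) be the amount of acetic acid. Volume: V(t) = V₀ + (Q_in − Q_out) t = 1470 + 25.100 t; V(120) = 4482.0 gal.
Species balance (pure solvent in): dm/dt = −Q_out · m/V(t).
Separate: dm/m = −Q_out dt/V(t) ⇒ ln(m/m₀) = −(Q_out/(Q_in−Q_out)) ln(V/V₀).
m = m₀ (V₀/V)^(Q_out/(Q_in−Q_out)) = 12.9 × (1470/4482.0)^(2.1076) = 1.2308 mol.
C = m/V = 1.2308/4482.0 = 0.00027462 mol/gal.

0.000275 mol/gal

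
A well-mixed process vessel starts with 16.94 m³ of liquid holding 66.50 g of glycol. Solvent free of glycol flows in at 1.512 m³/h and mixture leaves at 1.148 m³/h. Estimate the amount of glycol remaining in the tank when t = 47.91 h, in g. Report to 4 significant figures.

7.135 g

Let m(t) be the amount of glycol. Volume: V(t) = V₀ + (Q_in − Q_out) t = 16.94 + 0.364000 t; V(47.91) = 34.3792 m³.
Solute balance: dm/dt = 0 − Q_out C = −Q_out m/V(t).
dm/m = −Q_out dt/(V₀ + 0.364000 t); integrating gives ln(m/m₀) = −(Q_out/(Q_in−Q_out)) ln(V/V₀).
m = m₀ (V₀/V)^(Q_out/(Q_in−Q_out)) = 66.50 × (16.94/34.3792)^(3.15385) = 7.13483 g.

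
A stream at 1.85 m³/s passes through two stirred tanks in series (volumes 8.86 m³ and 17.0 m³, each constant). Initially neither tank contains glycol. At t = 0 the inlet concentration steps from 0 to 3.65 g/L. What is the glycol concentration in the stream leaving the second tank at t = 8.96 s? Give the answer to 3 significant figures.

1.39 g/L

Each tank obeys Vᵢ dCᵢ/dt = Q(Cᵢ₋₁ − Cᵢ), so τᵢ = Vᵢ/Q.
τ₁ = 8.86/1.85 = 4.7892 s; τ₂ = 17.0/1.85 = 9.1892 s.
Solving the cascade with C₁(0)=C₂(0)=0 gives C₂(t) = C_in[1 − (τ₁ e^(−t/τ₁) − τ₂ e^(−t/τ₂))/(τ₁ − τ₂)].
At t = 8.96: e^(−t/τ₁) = 0.15399, e^(−t/τ₂) = 0.37717.
C₂ = 3.65·[1 − (4.7892·0.15399 − 9.1892·0.37717)/(-4.4000)] = 3.65·0.37991 = 1.3867 g/L.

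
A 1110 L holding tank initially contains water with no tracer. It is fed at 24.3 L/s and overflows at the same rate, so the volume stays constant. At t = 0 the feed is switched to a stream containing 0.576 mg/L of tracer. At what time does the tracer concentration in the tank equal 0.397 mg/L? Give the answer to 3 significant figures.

53.4 s

Species balance on the tank: V dC/dt = Q(C_in − C), so τ = V/Q = 45.679 s.
C(t) = C_in + (C₀ − C_in) e^(−t/τ). Set C = 0.397 and solve for t:
e^(−t/τ) = (C − C_in)/(C₀ − C_in) = (0.397 − 0.576)/(0 − 0.576) = 0.31076
t = −τ ln(…) = 45.679 × 1.1687 = 53.386 s.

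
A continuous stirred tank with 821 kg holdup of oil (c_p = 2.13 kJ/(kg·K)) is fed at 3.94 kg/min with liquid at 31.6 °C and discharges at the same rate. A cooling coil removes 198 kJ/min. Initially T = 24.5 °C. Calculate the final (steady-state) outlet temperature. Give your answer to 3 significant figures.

8.01 °C

First-law balance (no shaft work): M c_p dT/dt = ṁ c_p (T_in − T) − 198.
At steady state dT/dt = 0 ⇒ T_ss = T_in − Q̇/(ṁ c_p) = 31.6 − 198/(3.94·2.13) = 8.0067 °C.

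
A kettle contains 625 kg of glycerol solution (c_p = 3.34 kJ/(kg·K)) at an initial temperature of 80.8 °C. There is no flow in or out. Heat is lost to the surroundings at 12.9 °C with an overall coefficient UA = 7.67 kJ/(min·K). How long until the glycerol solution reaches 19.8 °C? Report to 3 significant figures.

622 min

Lumped-capacitance energy balance: M c_p dT/dt = UA(T_amb − T).
τ = M c_p/UA = 272.16 min; T_ss = T_amb = 12.900 °C.
T(t) = T_ss + (T₀ − T_ss)e^(−t/τ); set T = 19.8:
t = −τ ln[(T − T_ss)/(T₀ − T_ss)] = −272.16 · ln(0.10162) = 622.31 min.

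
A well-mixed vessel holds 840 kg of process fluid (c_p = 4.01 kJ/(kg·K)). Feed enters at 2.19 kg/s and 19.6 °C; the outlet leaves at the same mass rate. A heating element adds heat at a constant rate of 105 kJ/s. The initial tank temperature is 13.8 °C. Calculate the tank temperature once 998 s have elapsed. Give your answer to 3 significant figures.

M c_p dT/dt = ṁ c_p (T_in − T) + Q̇.
τ = M/ṁ = 383.56 s; T_ss = T_in + Q̇/(ṁ c_p) = 19.6 + 105/(2.19·4.01) = 31.556 °C.
Integrating: T(t) = T_ss + (T₀ − T_ss) e^(−t/τ).
T(998) = 31.556 + (-17.756)·e^(−998/383.56) = 31.556 + (-17.756)·0.074130 = 30.240 °C.

30.2 °C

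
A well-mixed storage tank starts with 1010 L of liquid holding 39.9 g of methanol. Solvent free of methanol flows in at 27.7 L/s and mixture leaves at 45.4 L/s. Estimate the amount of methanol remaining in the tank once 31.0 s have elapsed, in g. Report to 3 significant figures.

5.35 g

Let m(t) be the amount of methanol. Volume: V(t) = V₀ + (Q_in − Q_out) t = 1010 − 17.700 t; V(31.0) = 461.30 L.
Species balance (pure solvent in): dm/dt = −Q_out · m/V(t).
dm/m = −Q_out dt/(V₀ − 17.700 t); integrating gives ln(m/m₀) = −(Q_out/(Q_in−Q_out)) ln(V/V₀).
m = m₀ (V₀/V)^(Q_out/(Q_in−Q_out)) = 39.9 × (1010/461.30)^(-2.5650) = 5.3458 g.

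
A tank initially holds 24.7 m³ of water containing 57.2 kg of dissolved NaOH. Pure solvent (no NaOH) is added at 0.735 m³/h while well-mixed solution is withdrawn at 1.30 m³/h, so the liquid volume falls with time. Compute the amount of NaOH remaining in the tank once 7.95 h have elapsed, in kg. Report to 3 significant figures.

Total volume: dV/dt = Q_in − Q_out = -0.56500 m³/h, so V(t) = 24.7 − 0.56500 t and V(7.95) = 20.208 m³.
Species balance (pure solvent in): dm/dt = −Q_out · m/V(t).
dm/m = −Q_out dt/(V₀ − 0.56500 t); integrating gives ln(m/m₀) = −(Q_out/(Q_in−Q_out)) ln(V/V₀).
m = m₀ (V₀/V)^(Q_out/(Q_in−Q_out)) = 57.2 × (24.7/20.208)^(-2.3009) = 36.044 kg.

36.0 kg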